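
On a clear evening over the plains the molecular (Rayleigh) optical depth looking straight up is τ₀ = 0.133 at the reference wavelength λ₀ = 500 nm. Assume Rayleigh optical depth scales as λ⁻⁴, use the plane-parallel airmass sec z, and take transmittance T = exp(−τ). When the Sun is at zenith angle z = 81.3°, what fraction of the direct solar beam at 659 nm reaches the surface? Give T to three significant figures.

sec 81.3° = 6.6111.
τ = 0.133 × (500/659)⁴ × 6.6111 = 0.133 × 0.3314 × 6.6111 = 0.2914.
T = exp(−0.2914) = 0.7472.

0.747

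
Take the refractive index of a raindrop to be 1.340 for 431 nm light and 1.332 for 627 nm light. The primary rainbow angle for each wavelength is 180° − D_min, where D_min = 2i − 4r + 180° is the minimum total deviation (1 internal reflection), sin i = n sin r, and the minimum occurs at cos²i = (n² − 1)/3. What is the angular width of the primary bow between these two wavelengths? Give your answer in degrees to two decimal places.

At 431 nm (n = 1.340): cos²i = 0.26520 → i = 59.004°, r = 39.770°, D_min = 138.929°, rainbow angle = 41.071°.
At 627 nm (n = 1.332): cos²i = 0.25807 → i = 59.469°, r = 40.290°, D_min = 137.776°, rainbow angle = 42.224°.
Angular width = |41.071° − 42.224°| = 1.153°.

1.15°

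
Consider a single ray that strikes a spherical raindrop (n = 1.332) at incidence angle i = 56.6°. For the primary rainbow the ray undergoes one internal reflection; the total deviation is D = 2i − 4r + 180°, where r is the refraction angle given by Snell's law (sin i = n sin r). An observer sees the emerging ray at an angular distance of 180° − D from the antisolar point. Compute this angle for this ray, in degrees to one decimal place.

42.0°

sin r = sin 56.6° / 1.332 = 0.8348/1.332 = 0.6268; r = 38.81°.
D = 2·56.6° − 4·38.81° + 180° = 113.20° − 155.25° + 180° = 137.95°.
Angle from antisolar point = 180° − D = 42.05°.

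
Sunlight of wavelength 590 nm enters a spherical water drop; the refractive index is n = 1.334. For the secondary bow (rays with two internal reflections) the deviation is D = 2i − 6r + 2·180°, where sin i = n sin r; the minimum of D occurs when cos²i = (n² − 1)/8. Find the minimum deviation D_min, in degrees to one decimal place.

231.2°

cos²i = (1.77956 − 1)/8 = 0.09744; i = arccos(0.31216) = 71.810°.
sin r = sin 71.810°/1.334 = 0.71217; r = 45.411°.
D_min = 2·71.810° − 6·45.411° + 360° = 231.153°.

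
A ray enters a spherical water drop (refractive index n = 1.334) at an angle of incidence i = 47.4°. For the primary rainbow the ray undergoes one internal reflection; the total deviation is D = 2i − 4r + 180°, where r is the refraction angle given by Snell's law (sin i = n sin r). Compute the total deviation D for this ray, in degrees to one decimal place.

140.8°

sin r = sin 47.4° / 1.334 = 0.7361/1.334 = 0.5518; r = 33.49°.
D = 2·47.4° − 4·33.49° + 180° = 94.80° − 133.96° + 180° = 140.84°.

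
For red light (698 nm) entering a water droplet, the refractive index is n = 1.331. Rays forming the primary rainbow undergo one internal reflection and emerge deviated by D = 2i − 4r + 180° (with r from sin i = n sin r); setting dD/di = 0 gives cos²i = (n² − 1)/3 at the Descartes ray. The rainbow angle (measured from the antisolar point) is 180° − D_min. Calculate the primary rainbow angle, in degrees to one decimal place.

cos²i = (1.77156 − 1)/3 = 0.25719; i = arccos(0.50714) = 59.527°.
sin r = sin 59.527°/1.331 = 0.64753; r = 40.356°.
D_min = 2·59.527° − 4·40.356° + 180° = 137.630°.
Rainbow angle = 180° − D_min = 42.370°.

42.4°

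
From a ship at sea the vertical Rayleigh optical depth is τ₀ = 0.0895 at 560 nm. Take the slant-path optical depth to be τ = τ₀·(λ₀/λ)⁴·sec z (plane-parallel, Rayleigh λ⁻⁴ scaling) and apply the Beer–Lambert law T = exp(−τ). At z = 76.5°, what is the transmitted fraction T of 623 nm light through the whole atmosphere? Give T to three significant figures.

sec 76.5° = 4.2837.
τ = 0.0895 × (560/623)⁴ × 4.2837 = 0.0895 × 0.6528 × 4.2837 = 0.2503.
T = exp(−0.2503) = 0.7786.

0.779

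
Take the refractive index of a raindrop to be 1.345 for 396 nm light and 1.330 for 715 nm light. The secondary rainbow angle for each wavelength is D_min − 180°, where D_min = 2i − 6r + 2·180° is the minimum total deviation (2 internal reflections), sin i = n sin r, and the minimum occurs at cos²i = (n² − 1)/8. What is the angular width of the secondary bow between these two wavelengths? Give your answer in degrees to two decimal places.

At 396 nm (n = 1.345): cos²i = 0.10113 → i = 71.458°, r = 44.821°, D_min = 233.987°, rainbow angle = 53.987°.
At 715 nm (n = 1.330): cos²i = 0.09611 → i = 71.940°, r = 45.630°, D_min = 230.101°, rainbow angle = 50.101°.
Angular width = |53.987° − 50.101°| = 3.886°.

3.89°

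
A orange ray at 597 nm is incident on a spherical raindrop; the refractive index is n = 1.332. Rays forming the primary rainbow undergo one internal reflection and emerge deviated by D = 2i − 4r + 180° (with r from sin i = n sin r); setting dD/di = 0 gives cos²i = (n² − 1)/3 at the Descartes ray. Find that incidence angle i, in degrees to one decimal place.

cos²i = (1.332² − 1)/3 = (1.77422 − 1)/3 = 0.25807.
cos i = 0.50801, so i = 59.469°.

59.5°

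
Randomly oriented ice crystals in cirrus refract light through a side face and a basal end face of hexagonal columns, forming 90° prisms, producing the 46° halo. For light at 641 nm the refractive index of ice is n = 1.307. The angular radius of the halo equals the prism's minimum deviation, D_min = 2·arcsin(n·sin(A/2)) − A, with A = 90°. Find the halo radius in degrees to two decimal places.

45.09°

n·sin(A/2) = 1.307 × sin 45° = 1.307 × 0.7071 = 0.9242.
D_min = 2·arcsin(0.9242) − 90° = 2 × 67.546° − 90° = 45.093°.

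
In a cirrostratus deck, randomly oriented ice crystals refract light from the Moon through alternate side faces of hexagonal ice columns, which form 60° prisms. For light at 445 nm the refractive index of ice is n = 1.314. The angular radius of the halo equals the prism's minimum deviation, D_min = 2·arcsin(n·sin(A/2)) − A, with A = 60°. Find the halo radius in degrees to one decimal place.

22.1°

n·sin(A/2) = 1.314 × sin 30° = 1.314 × 0.5000 = 0.6570.
D_min = 2·arcsin(0.6570) − 60° = 2 × 41.071° − 60° = 22.143°.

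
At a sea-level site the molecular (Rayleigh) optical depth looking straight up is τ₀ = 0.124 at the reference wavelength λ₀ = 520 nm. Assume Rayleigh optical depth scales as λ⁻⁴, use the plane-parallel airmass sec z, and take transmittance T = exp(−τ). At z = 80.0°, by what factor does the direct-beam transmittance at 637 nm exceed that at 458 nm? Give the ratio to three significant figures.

Airmass: sec 80.0° = 5.7588.
τ(637 nm) = 0.124 × (520/637)⁴ × 5.7588 = 0.124 × 0.4441 × 5.7588 = 0.3171.
τ(458 nm) = 0.124 × (520/458)⁴ × 5.7588 = 0.124 × 1.6617 × 5.7588 = 1.1866.
T(637)/T(458) = exp(τ_B − τ_A) = exp(0.8695) = 2.3857.

2.39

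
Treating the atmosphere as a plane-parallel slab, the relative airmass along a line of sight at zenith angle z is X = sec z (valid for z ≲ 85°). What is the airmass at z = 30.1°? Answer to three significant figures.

X = sec z = 1/cos 30.1° = 1/0.8652 = 1.1559.

1.16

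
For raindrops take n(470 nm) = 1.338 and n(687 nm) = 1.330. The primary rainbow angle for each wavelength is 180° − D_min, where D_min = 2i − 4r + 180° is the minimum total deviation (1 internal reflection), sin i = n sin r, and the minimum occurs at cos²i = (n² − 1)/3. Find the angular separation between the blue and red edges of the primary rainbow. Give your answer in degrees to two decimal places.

1.16°

At 470 nm (n = 1.338): cos²i = 0.26341 → i = 59.120°, r = 39.899°, D_min = 138.643°, rainbow angle = 41.357°.
At 687 nm (n = 1.330): cos²i = 0.25630 → i = 59.585°, r = 40.422°, D_min = 137.484°, rainbow angle = 42.516°.
Angular width = |41.357° − 42.516°| = 1.160°.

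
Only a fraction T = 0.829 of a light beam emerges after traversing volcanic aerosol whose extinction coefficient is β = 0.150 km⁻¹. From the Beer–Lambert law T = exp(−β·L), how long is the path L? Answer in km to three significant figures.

Beer–Lambert: T = exp(−βL) ⇒ L = −ln(T)/β = −ln(0.829)/0.150 = 0.1875/0.150 = 1.25 km.

1.25 km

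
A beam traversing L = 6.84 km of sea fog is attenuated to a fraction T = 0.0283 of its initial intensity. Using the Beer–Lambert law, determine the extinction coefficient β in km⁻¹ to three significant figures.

0.521 km⁻¹

Beer–Lambert: T = exp(−βL) ⇒ β = −ln(T)/L = −ln(0.0283)/6.84 = 3.5649/6.84 = 0.5212 km⁻¹.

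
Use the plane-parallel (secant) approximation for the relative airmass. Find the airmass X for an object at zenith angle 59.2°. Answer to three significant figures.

X = sec z = 1/cos 59.2° = 1/0.5120 = 1.9530.

1.95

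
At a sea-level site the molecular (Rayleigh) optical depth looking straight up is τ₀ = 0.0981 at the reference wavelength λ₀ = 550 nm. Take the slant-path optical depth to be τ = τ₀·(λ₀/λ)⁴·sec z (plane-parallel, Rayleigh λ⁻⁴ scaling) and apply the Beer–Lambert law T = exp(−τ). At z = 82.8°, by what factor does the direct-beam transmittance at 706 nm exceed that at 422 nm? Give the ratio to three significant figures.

7.17

Airmass: sec 82.8° = 7.9787.
τ(706 nm) = 0.0981 × (550/706)⁴ × 7.9787 = 0.0981 × 0.3683 × 7.9787 = 0.2883.
τ(422 nm) = 0.0981 × (550/422)⁴ × 7.9787 = 0.0981 × 2.8854 × 7.9787 = 2.2584.
T(706)/T(422) = exp(τ_B − τ_A) = exp(1.9701) = 7.1715.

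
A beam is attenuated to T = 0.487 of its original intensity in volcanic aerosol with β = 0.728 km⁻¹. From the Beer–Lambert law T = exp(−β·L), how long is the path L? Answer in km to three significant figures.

Beer–Lambert: T = exp(−βL) ⇒ L = −ln(T)/β = −ln(0.487)/0.728 = 0.7195/0.728 = 0.9883 km.

0.988 km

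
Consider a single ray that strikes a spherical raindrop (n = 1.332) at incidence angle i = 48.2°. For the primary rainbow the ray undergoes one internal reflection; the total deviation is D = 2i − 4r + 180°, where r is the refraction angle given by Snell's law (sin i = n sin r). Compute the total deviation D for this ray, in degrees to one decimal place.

140.3°

sin r = sin 48.2° / 1.332 = 0.7455/1.332 = 0.5597; r = 34.03°.
D = 2·48.2° − 4·34.03° + 180° = 96.40° − 136.13° + 180° = 140.27°.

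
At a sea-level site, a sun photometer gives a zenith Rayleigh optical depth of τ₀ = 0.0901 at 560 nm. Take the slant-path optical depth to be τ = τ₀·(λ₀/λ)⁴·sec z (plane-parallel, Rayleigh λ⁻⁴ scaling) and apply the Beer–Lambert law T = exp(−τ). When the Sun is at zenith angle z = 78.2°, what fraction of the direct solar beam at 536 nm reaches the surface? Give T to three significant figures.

sec 78.2° = 4.8901.
τ = 0.0901 × (560/536)⁴ × 4.8901 = 0.0901 × 1.1915 × 4.8901 = 0.5250.
T = exp(−0.5250) = 0.5916.

0.592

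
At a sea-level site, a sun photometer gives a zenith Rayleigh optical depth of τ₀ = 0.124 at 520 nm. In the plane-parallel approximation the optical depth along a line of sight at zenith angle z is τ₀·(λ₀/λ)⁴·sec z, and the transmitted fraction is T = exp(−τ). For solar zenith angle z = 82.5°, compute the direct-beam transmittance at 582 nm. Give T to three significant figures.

0.546

sec 82.5° = 7.6613.
τ = 0.124 × (520/582)⁴ × 7.6613 = 0.124 × 0.6373 × 7.6613 = 0.6054.
T = exp(−0.6054) = 0.5459.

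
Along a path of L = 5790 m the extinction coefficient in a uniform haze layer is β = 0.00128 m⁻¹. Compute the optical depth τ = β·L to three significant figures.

7.41

τ = β·L = 0.00128 × 5790 = 7.4112.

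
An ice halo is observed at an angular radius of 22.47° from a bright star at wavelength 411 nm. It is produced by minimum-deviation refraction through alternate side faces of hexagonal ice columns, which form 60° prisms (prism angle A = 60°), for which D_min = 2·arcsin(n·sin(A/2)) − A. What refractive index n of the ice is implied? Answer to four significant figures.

Rearranging: n = sin((D_min + A)/2) / sin(A/2).
(D_min + A)/2 = (22.47° + 60°)/2 = 41.235°.
n = sin 41.235° / sin 30° = 0.6591 / 0.5000 = 1.3183.

1.318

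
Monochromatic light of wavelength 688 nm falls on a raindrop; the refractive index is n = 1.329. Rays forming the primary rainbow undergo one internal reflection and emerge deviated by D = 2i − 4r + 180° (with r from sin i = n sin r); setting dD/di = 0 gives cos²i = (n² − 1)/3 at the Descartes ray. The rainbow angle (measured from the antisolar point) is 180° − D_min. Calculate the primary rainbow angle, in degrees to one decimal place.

42.7°

cos²i = (1.76624 − 1)/3 = 0.25541; i = arccos(0.50538) = 59.643°.
sin r = sin 59.643°/1.329 = 0.64928; r = 40.487°.
D_min = 2·59.643° − 4·40.487° + 180° = 137.337°.
Rainbow angle = 180° − D_min = 42.663°.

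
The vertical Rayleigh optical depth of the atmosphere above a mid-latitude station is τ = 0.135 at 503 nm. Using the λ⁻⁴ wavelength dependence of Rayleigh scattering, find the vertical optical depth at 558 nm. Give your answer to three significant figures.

0.0891

τ(558 nm) = τ(503 nm) × (503/558)⁴ = 0.135 × (0.9014)⁴ = 0.135 × 0.6603 = 0.0891.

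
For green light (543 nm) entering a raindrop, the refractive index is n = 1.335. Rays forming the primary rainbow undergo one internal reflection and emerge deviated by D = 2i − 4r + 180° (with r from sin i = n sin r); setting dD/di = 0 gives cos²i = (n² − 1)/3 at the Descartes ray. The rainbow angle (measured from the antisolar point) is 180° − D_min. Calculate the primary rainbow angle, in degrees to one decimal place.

41.8°

cos²i = (1.78222 − 1)/3 = 0.26074; i = arccos(0.51063) = 59.294°.
sin r = sin 59.294°/1.335 = 0.64405; r = 40.094°.
D_min = 2·59.294° − 4·40.094° + 180° = 138.212°.
Rainbow angle = 180° − D_min = 41.788°.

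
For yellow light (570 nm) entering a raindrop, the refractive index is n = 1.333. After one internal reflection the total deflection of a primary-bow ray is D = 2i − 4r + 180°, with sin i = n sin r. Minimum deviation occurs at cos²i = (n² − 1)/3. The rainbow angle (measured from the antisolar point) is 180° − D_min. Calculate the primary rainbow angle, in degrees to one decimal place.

42.1°

cos²i = (1.77689 − 1)/3 = 0.25896; i = arccos(0.50888) = 59.410°.
sin r = sin 59.410°/1.333 = 0.64579; r = 40.225°.
D_min = 2·59.410° − 4·40.225° + 180° = 137.922°.
Rainbow angle = 180° − D_min = 42.078°.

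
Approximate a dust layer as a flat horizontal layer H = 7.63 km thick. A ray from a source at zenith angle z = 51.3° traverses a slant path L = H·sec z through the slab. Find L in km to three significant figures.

sec z = 1/cos 51.3° = 1.5994.
L = 7.63 × 1.5994 = 12.203 km.

12.2 km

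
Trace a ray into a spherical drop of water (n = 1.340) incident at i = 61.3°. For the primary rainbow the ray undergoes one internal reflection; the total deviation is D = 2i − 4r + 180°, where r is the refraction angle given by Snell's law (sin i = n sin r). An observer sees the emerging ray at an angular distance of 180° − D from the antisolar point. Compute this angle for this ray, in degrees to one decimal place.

41.0°

sin r = sin 61.3° / 1.340 = 0.8771/1.340 = 0.6546; r = 40.89°.
D = 2·61.3° − 4·40.89° + 180° = 122.60° − 163.55° + 180° = 139.05°.
Angle from antisolar point = 180° − D = 40.95°.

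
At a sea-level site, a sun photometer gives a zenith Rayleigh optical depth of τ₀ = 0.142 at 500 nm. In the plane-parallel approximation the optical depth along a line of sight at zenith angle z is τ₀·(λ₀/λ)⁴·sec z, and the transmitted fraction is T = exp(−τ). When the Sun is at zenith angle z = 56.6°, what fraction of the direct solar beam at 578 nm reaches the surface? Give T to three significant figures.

0.865

sec 56.6° = 1.8166.
τ = 0.142 × (500/578)⁴ × 1.8166 = 0.142 × 0.5600 × 1.8166 = 0.1444.
T = exp(−0.1444) = 0.8655.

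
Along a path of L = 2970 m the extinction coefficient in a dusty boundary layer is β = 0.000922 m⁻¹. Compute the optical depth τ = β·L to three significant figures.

2.74

τ = β·L = 0.000922 × 2970 = 2.7383.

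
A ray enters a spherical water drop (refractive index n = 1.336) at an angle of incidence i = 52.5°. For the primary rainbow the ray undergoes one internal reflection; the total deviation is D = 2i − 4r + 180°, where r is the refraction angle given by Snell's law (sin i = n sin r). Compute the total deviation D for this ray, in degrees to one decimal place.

139.3°

sin r = sin 52.5° / 1.336 = 0.7934/1.336 = 0.5938; r = 36.43°.
D = 2·52.5° − 4·36.43° + 180° = 105.00° − 145.72° + 180° = 139.28°.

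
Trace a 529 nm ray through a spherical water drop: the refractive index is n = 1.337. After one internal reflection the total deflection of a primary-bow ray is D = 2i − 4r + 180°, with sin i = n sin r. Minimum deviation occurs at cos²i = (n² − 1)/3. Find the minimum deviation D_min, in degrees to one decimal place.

138.5°

cos²i = (1.78757 − 1)/3 = 0.26252; i = arccos(0.51237) = 59.178°.
sin r = sin 59.178°/1.337 = 0.64231; r = 39.964°.
D_min = 2·59.178° − 4·39.964° + 180° = 138.500°.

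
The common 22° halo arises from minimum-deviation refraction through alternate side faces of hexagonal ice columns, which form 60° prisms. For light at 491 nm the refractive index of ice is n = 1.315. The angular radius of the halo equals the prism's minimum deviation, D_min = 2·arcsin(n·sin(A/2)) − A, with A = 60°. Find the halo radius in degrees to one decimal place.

n·sin(A/2) = 1.315 × sin 30° = 1.315 × 0.5000 = 0.6575.
D_min = 2·arcsin(0.6575) − 60° = 2 × 41.109° − 60° = 22.219°.

22.2°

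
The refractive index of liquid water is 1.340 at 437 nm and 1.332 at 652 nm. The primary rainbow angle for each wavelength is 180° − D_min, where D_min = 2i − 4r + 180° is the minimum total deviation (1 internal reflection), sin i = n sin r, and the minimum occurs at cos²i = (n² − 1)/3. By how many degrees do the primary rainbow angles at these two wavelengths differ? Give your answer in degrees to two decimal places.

At 437 nm (n = 1.340): cos²i = 0.26520 → i = 59.004°, r = 39.770°, D_min = 138.929°, rainbow angle = 41.071°.
At 652 nm (n = 1.332): cos²i = 0.25807 → i = 59.469°, r = 40.290°, D_min = 137.776°, rainbow angle = 42.224°.
Angular width = |41.071° − 42.224°| = 1.153°.

1.15°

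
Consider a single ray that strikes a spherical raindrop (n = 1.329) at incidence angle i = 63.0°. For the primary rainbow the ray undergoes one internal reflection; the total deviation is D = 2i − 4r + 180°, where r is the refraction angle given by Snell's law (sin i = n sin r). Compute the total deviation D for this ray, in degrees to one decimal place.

137.6°

sin r = sin 63.0° / 1.329 = 0.8910/1.329 = 0.6704; r = 42.10°.
D = 2·63.0° − 4·42.10° + 180° = 126.00° − 168.40° + 180° = 137.60°.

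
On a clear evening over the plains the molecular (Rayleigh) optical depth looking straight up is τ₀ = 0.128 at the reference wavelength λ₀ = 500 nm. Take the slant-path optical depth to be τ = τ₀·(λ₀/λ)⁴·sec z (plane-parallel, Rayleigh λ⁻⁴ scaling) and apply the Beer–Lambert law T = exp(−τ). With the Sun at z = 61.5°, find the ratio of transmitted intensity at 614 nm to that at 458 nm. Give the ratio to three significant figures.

Airmass: sec 61.5° = 2.0957.
τ(614 nm) = 0.128 × (500/614)⁴ × 2.0957 = 0.128 × 0.4398 × 2.0957 = 0.1180.
τ(458 nm) = 0.128 × (500/458)⁴ × 2.0957 = 0.128 × 1.4204 × 2.0957 = 0.3810.
T(614)/T(458) = exp(τ_B − τ_A) = exp(0.2631) = 1.3009.

1.30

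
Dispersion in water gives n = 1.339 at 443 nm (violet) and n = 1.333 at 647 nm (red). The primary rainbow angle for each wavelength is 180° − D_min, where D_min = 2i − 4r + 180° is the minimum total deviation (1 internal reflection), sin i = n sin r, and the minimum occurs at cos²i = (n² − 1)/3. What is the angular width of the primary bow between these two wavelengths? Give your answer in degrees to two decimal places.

At 443 nm (n = 1.339): cos²i = 0.26431 → i = 59.062°, r = 39.834°, D_min = 138.786°, rainbow angle = 41.214°.
At 647 nm (n = 1.333): cos²i = 0.25896 → i = 59.410°, r = 40.225°, D_min = 137.922°, rainbow angle = 42.078°.
Angular width = |41.214° − 42.078°| = 0.865°.

0.86°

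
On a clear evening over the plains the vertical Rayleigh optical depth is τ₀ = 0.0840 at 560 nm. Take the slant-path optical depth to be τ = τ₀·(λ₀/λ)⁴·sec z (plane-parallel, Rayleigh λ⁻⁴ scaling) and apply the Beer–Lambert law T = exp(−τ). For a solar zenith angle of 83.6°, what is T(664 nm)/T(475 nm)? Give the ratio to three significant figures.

2.93

Airmass: sec 83.6° = 8.9711.
τ(664 nm) = 0.0840 × (560/664)⁴ × 8.9711 = 0.0840 × 0.5059 × 8.9711 = 0.3812.
τ(475 nm) = 0.0840 × (560/475)⁴ × 8.9711 = 0.0840 × 1.9319 × 8.9711 = 1.4558.
T(664)/T(475) = exp(τ_B − τ_A) = exp(1.0746) = 2.9287.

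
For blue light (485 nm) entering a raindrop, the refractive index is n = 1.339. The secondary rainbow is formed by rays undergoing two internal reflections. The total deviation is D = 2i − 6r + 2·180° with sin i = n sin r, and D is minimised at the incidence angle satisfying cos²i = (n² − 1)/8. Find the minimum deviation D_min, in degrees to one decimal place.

cos²i = (1.79292 − 1)/8 = 0.09912; i = arccos(0.31483) = 71.650°.
sin r = sin 71.650°/1.339 = 0.70885; r = 45.141°.
D_min = 2·71.650° − 6·45.141° + 360° = 232.451°.

232.5°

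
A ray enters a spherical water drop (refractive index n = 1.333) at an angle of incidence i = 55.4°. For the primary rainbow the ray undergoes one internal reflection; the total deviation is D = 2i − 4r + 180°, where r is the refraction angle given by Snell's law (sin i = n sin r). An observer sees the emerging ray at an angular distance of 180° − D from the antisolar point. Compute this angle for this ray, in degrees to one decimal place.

41.7°

sin r = sin 55.4° / 1.333 = 0.8231/1.333 = 0.6175; r = 38.13°.
D = 2·55.4° − 4·38.13° + 180° = 110.80° − 152.54° + 180° = 138.26°.
Angle from antisolar point = 180° − D = 41.74°.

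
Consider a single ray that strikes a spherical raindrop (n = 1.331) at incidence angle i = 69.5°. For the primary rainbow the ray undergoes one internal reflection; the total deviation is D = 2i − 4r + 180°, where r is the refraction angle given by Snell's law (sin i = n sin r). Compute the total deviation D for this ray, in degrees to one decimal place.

140.1°

sin r = sin 69.5° / 1.331 = 0.9367/1.331 = 0.7037; r = 44.73°.
D = 2·69.5° − 4·44.73° + 180° = 139.00° − 178.91° + 180° = 140.09°.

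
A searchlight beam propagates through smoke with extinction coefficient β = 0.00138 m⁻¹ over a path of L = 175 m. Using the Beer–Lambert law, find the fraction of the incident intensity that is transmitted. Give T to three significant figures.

τ = β·L = 0.00138 × 175 = 0.2415.
T = exp(−0.2415) = 0.7854.

0.785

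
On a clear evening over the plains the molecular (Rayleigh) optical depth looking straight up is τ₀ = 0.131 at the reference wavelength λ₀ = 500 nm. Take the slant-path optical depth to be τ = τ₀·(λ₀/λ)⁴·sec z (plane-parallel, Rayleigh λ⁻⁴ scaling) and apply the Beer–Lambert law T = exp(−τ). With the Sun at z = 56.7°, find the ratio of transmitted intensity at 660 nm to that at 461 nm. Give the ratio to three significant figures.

1.29

Airmass: sec 56.7° = 1.8214.
τ(660 nm) = 0.131 × (500/660)⁴ × 1.8214 = 0.131 × 0.3294 × 1.8214 = 0.0786.
τ(461 nm) = 0.131 × (500/461)⁴ × 1.8214 = 0.131 × 1.3838 × 1.8214 = 0.3302.
T(660)/T(461) = exp(τ_B − τ_A) = exp(0.2516) = 1.2861.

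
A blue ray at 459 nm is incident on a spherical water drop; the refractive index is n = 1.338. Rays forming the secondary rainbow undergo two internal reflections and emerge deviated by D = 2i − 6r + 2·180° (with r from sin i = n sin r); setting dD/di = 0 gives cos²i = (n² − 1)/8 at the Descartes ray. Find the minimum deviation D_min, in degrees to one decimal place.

cos²i = (1.79024 − 1)/8 = 0.09878; i = arccos(0.31429) = 71.682°.
sin r = sin 71.682°/1.338 = 0.70951; r = 45.195°.
D_min = 2·71.682° − 6·45.195° + 360° = 232.193°.

232.2°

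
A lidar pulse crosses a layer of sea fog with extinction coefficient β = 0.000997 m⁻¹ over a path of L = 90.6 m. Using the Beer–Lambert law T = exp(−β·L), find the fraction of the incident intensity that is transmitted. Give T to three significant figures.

τ = β·L = 0.000997 × 90.6 = 0.0903.
T = exp(−0.0903) = 0.9136.

0.914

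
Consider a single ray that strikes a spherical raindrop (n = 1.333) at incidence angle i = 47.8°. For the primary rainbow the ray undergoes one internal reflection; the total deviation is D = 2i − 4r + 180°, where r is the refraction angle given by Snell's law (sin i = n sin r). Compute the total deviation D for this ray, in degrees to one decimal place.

140.6°

sin r = sin 47.8° / 1.333 = 0.7408/1.333 = 0.5557; r = 33.76°.
D = 2·47.8° − 4·33.76° + 180° = 95.60° − 135.05° + 180° = 140.55°.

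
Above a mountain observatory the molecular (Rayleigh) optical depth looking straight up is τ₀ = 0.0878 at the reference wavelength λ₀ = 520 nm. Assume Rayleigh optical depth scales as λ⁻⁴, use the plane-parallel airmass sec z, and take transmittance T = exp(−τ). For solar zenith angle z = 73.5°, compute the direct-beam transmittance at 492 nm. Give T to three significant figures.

0.680

sec 73.5° = 3.5209.
τ = 0.0878 × (520/492)⁴ × 3.5209 = 0.0878 × 1.2478 × 3.5209 = 0.3857.
T = exp(−0.3857) = 0.6799.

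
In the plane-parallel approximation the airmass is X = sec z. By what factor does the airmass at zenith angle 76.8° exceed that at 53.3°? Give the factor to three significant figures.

X(76.8°)/X(53.3°) = sec 76.8° / sec 53.3° = cos 53.3° / cos 76.8° = 0.5976/0.2284 = 2.6171.

2.62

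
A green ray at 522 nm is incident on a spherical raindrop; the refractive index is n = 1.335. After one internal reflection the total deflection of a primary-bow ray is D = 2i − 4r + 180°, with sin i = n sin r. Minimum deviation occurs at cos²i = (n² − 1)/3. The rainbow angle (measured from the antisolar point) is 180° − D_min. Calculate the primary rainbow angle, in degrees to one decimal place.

cos²i = (1.78222 − 1)/3 = 0.26074; i = arccos(0.51063) = 59.294°.
sin r = sin 59.294°/1.335 = 0.64405; r = 40.094°.
D_min = 2·59.294° − 4·40.094° + 180° = 138.212°.
Rainbow angle = 180° − D_min = 41.788°.

41.8°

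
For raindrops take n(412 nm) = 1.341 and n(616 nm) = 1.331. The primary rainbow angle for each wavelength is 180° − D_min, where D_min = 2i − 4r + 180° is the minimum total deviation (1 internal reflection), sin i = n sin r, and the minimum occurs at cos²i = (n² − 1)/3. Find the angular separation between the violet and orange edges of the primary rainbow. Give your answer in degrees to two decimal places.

1.44°

At 412 nm (n = 1.341): cos²i = 0.26609 → i = 58.946°, r = 39.705°, D_min = 139.071°, rainbow angle = 40.929°.
At 616 nm (n = 1.331): cos²i = 0.25719 → i = 59.527°, r = 40.356°, D_min = 137.630°, rainbow angle = 42.370°.
Angular width = |40.929° − 42.370°| = 1.441°.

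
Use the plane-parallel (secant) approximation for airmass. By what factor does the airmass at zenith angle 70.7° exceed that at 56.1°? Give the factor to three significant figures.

X(70.7°)/X(56.1°) = sec 70.7° / sec 56.1° = cos 56.1° / cos 70.7° = 0.5577/0.3305 = 1.6875.

1.69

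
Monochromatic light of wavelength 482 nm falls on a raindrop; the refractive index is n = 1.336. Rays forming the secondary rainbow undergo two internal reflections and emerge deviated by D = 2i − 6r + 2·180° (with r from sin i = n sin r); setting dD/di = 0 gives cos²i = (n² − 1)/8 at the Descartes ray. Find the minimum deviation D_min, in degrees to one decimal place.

cos²i = (1.78490 − 1)/8 = 0.09811; i = arccos(0.31323) = 71.746°.
sin r = sin 71.746°/1.336 = 0.71084; r = 45.303°.
D_min = 2·71.746° − 6·45.303° + 360° = 231.674°.

231.7°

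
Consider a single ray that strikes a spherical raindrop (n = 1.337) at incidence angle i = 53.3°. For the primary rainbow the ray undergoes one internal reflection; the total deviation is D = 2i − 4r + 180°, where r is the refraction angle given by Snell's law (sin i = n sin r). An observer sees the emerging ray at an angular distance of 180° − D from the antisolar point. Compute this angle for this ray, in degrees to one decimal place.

40.8°

sin r = sin 53.3° / 1.337 = 0.8018/1.337 = 0.5997; r = 36.85°.
D = 2·53.3° − 4·36.85° + 180° = 106.60° − 147.39° + 180° = 139.21°.
Angle from antisolar point = 180° − D = 40.79°.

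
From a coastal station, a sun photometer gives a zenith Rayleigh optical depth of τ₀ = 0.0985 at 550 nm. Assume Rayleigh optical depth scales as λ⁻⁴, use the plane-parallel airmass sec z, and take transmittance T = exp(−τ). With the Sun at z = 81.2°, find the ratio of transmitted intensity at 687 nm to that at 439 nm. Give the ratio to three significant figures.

Airmass: sec 81.2° = 6.5366.
τ(687 nm) = 0.0985 × (550/687)⁴ × 6.5366 = 0.0985 × 0.4108 × 6.5366 = 0.2645.
τ(439 nm) = 0.0985 × (550/439)⁴ × 6.5366 = 0.0985 × 2.4637 × 6.5366 = 1.5863.
T(687)/T(439) = exp(τ_B − τ_A) = exp(1.3218) = 3.7501.

3.75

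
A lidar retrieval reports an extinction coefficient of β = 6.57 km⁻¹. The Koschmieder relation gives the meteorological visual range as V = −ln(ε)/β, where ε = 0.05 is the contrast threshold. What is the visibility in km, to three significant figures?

0.456 km

V = −ln(0.05) / 6.57 = 2.996 / 6.57 = 0.4560 km.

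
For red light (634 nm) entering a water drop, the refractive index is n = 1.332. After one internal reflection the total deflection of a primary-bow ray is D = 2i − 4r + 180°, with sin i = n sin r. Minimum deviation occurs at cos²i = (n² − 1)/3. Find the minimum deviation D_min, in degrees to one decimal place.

137.8°

cos²i = (1.77422 − 1)/3 = 0.25807; i = arccos(0.50801) = 59.469°.
sin r = sin 59.469°/1.332 = 0.64666; r = 40.290°.
D_min = 2·59.469° − 4·40.290° + 180° = 137.776°.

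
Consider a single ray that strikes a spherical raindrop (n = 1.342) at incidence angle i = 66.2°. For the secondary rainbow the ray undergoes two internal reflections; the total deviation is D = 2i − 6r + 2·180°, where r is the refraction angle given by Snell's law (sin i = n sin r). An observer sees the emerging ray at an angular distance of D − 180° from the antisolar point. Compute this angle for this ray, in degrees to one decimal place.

54.5°

sin r = sin 66.2° / 1.342 = 0.9150/1.342 = 0.6818; r = 42.98°.
D = 2·66.2° − 6·42.98° + 2·180° = 132.40° − 257.90° + 360° = 234.50°.
Angle from antisolar point = D − 180° = 54.50°.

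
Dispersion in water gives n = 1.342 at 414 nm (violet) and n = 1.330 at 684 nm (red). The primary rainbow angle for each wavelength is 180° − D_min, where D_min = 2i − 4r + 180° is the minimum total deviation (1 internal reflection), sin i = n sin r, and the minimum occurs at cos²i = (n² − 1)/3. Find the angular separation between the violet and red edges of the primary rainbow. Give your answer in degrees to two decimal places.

1.73°

At 414 nm (n = 1.342): cos²i = 0.26699 → i = 58.888°, r = 39.641°, D_min = 139.213°, rainbow angle = 40.787°.
At 684 nm (n = 1.330): cos²i = 0.25630 → i = 59.585°, r = 40.422°, D_min = 137.484°, rainbow angle = 42.516°.
Angular width = |40.787° − 42.516°| = 1.729°.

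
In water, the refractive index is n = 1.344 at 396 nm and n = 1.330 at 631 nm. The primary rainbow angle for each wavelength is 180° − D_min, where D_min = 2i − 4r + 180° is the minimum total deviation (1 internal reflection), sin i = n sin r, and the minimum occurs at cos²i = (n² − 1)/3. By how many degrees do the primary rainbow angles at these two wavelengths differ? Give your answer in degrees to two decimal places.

At 396 nm (n = 1.344): cos²i = 0.26878 → i = 58.772°, r = 39.512°, D_min = 139.495°, rainbow angle = 40.505°.
At 631 nm (n = 1.330): cos²i = 0.25630 → i = 59.585°, r = 40.422°, D_min = 137.484°, rainbow angle = 42.516°.
Angular width = |40.505° − 42.516°| = 2.011°.

2.01°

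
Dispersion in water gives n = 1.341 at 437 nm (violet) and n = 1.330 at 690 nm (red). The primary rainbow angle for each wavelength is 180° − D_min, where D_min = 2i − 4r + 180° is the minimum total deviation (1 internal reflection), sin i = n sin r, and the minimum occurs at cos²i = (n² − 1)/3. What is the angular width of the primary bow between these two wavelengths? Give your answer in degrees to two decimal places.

1.59°

At 437 nm (n = 1.341): cos²i = 0.26609 → i = 58.946°, r = 39.705°, D_min = 139.071°, rainbow angle = 40.929°.
At 690 nm (n = 1.330): cos²i = 0.25630 → i = 59.585°, r = 40.422°, D_min = 137.484°, rainbow angle = 42.516°.
Angular width = |40.929° − 42.516°| = 1.588°.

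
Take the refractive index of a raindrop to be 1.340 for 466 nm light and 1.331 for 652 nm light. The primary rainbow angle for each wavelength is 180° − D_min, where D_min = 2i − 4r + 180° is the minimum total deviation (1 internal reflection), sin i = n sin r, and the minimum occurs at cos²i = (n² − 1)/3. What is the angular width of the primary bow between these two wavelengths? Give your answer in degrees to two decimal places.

1.30°

At 466 nm (n = 1.340): cos²i = 0.26520 → i = 59.004°, r = 39.770°, D_min = 138.929°, rainbow angle = 41.071°.
At 652 nm (n = 1.331): cos²i = 0.25719 → i = 59.527°, r = 40.356°, D_min = 137.630°, rainbow angle = 42.370°.
Angular width = |41.071° − 42.370°| = 1.299°.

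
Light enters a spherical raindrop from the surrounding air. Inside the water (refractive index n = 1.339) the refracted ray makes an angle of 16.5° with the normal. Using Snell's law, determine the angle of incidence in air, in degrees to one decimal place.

Snell: sin θ_i = n · sin θ_r = 1.339 × sin 16.5° = 1.339 × 0.2840 = 0.3803.
θ_i = arcsin(0.3803) = 22.35°.

22.4°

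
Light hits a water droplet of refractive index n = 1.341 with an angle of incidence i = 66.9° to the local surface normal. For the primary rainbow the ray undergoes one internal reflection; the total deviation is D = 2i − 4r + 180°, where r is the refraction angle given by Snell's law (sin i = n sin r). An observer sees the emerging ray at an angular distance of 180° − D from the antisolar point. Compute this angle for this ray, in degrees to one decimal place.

sin r = sin 66.9° / 1.341 = 0.9198/1.341 = 0.6859; r = 43.31°.
D = 2·66.9° − 4·43.31° + 180° = 133.80° − 173.23° + 180° = 140.57°.
Angle from antisolar point = 180° − D = 39.43°.

39.4°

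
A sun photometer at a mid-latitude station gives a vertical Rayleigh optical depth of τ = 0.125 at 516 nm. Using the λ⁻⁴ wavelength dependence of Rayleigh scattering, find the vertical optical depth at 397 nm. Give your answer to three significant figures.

τ(397 nm) = τ(516 nm) × (516/397)⁴ = 0.125 × (1.2997)⁴ = 0.125 × 2.8539 = 0.3567.

0.357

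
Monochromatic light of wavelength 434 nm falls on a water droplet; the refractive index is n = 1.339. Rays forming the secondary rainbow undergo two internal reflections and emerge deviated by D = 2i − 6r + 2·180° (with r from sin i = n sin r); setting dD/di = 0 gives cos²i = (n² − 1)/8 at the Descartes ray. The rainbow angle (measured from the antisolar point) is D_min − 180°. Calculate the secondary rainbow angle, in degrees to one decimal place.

52.5°

cos²i = (1.79292 − 1)/8 = 0.09912; i = arccos(0.31483) = 71.650°.
sin r = sin 71.650°/1.339 = 0.70885; r = 45.141°.
D_min = 2·71.650° − 6·45.141° + 360° = 232.451°.
Rainbow angle = D_min − 180° = 52.451°.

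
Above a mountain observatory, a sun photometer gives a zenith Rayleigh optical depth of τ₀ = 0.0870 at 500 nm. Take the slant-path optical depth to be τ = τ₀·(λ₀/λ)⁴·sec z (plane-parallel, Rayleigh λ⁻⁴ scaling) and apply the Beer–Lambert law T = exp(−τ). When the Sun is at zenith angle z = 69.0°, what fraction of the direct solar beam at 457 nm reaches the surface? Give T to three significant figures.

sec 69.0° = 2.7904.
τ = 0.0870 × (500/457)⁴ × 2.7904 = 0.0870 × 1.4329 × 2.7904 = 0.3479.
T = exp(−0.3479) = 0.7062.

0.706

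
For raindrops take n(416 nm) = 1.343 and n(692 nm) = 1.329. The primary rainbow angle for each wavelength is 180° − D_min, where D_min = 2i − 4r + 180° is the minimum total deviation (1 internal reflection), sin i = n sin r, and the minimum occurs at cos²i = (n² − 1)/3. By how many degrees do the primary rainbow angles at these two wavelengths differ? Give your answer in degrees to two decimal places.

At 416 nm (n = 1.343): cos²i = 0.26788 → i = 58.830°, r = 39.577°, D_min = 139.354°, rainbow angle = 40.646°.
At 692 nm (n = 1.329): cos²i = 0.25541 → i = 59.643°, r = 40.487°, D_min = 137.337°, rainbow angle = 42.663°.
Angular width = |40.646° − 42.663°| = 2.017°.

2.02°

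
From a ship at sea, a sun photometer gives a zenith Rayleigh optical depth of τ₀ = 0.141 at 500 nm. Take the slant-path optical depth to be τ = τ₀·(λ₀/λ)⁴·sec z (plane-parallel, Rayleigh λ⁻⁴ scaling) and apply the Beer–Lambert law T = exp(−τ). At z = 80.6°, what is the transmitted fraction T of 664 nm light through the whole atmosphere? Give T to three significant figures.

sec 80.6° = 6.1227.
τ = 0.141 × (500/664)⁴ × 6.1227 = 0.141 × 0.3215 × 6.1227 = 0.2776.
T = exp(−0.2776) = 0.7576.

0.758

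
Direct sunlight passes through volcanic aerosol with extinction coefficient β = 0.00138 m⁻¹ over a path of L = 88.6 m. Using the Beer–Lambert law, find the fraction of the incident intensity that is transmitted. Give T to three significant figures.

0.885

τ = β·L = 0.00138 × 88.6 = 0.1223.
T = exp(−0.1223) = 0.8849.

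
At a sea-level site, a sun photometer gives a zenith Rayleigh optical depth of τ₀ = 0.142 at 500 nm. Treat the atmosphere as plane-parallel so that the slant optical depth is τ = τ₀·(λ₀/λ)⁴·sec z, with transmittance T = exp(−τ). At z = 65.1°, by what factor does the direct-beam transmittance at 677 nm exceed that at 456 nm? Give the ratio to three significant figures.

1.47

Airmass: sec 65.1° = 2.3751.
τ(677 nm) = 0.142 × (500/677)⁴ × 2.3751 = 0.142 × 0.2975 × 2.3751 = 0.1003.
τ(456 nm) = 0.142 × (500/456)⁴ × 2.3751 = 0.142 × 1.4455 × 2.3751 = 0.4875.
T(677)/T(456) = exp(τ_B − τ_A) = exp(0.3872) = 1.4728.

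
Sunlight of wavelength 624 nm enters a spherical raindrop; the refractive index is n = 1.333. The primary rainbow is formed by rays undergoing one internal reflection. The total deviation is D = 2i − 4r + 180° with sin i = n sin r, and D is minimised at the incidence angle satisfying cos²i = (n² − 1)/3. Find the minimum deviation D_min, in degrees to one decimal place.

137.9°

cos²i = (1.77689 − 1)/3 = 0.25896; i = arccos(0.50888) = 59.410°.
sin r = sin 59.410°/1.333 = 0.64579; r = 40.225°.
D_min = 2·59.410° − 4·40.225° + 180° = 137.922°.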